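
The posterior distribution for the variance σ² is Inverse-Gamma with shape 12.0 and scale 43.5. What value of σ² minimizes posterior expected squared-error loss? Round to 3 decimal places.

3.955

Mode = β/(α+1) = 43.5/13.0 = 3.346.
Mean = β/(α−1) = 43.5/11.0 = 3.955.
Squared-error loss ⇒ the optimal estimator is the posterior mean.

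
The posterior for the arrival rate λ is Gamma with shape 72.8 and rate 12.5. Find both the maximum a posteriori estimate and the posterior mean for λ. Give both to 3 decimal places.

MAP: 5.744. Posterior mean: 5.824.

Mode = (α−1)/β = 71.8/12.5 = 5.744.
Mean = α/β = 72.8/12.5 = 5.824.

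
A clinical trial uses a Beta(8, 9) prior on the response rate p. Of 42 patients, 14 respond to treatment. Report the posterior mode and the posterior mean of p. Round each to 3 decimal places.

posterior mode = 0.368, posterior mean = 0.373

Posterior: Beta(8+14, 9+28) = Beta(22, 37).
Mode = (22−1)/(22+37−2) = 21/57 = 0.368.
Mean = 22/(22+37) = 22/59 = 0.373.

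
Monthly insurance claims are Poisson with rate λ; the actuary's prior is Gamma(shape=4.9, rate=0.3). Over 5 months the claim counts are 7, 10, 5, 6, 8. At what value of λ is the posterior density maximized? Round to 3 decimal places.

7.528

Σ counts = 36. Posterior: Gamma(shape = 4.9+36 = 40.9, rate = 0.3+5 = 5.3).
Mode = (α−1)/β = 39.9/5.3 = 7.528.
Mean = α/β = 40.9/5.3 = 7.717.
This is the posterior mode — the MAP estimate.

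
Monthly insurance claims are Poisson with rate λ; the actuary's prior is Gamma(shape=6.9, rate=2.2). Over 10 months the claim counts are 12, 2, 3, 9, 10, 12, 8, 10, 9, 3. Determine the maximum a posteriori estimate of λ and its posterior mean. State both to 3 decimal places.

Σ counts = 78. Posterior: Gamma(shape = 6.9+78 = 84.9, rate = 2.2+10 = 12.2).
Mode = (α−1)/β = 83.9/12.2 = 6.877.
Mean = α/β = 84.9/12.2 = 6.959.
The posterior is right-skewed, so the mean exceeds the mode.

λ_MAP = 6.877, E[λ|data] = 6.959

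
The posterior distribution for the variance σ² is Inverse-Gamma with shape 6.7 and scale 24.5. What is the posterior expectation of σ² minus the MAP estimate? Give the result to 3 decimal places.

Mode = β/(α+1) = 24.5/7.7 = 3.182.
Mean = β/(α−1) = 24.5/5.7 = 4.298.
Difference = 4.298 − 3.182 = 1.116.

1.116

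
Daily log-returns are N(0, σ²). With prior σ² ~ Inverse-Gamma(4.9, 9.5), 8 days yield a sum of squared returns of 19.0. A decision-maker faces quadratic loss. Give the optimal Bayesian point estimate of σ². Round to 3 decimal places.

2.405

Posterior: Inverse-Gamma(shape = 4.9+8/2 = 8.9, scale = 9.5+19.0/2 = 19.0).
Mode = β/(α+1) = 19.0/9.9 = 1.919.
Mean = β/(α−1) = 19.0/7.9 = 2.405.
Quadratic loss ⇒ the optimal estimator is the posterior mean.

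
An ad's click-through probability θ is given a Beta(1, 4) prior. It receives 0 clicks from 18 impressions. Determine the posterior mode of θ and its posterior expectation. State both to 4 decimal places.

Posterior: Beta(1+0, 4+18) = Beta(1, 22).
Since α = 1 ≤ 1 and β > 1, the Beta density is monotone decreasing on [0,1]; the mode is at 0.
Mean = 1/(1+22) = 0.0435.
The mean is pulled above the mode by the posterior's right skew.

θ_MAP = 0.0000, E[θ|data] = 0.0435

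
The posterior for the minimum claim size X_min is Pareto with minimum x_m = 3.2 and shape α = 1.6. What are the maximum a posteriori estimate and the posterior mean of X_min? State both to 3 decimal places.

MAP = 3.200; posterior mean = 8.533

The Pareto density is strictly decreasing on [x_m, ∞), so the mode is x_m = 3.200.
Mean = α·x_m/(α−1) = 1.6·3.2/0.6 = 8.533.
The posterior is right-skewed, so the mean exceeds the mode.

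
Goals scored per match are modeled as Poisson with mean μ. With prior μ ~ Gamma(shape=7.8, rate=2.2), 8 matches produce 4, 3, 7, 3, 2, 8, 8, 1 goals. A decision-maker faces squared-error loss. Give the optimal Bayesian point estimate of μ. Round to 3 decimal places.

Σ counts = 36. Posterior: Gamma(shape = 7.8+36 = 43.8, rate = 2.2+8 = 10.2).
Mode = (α−1)/β = 42.8/10.2 = 4.196.
Mean = α/β = 43.8/10.2 = 4.294.
Squared-error loss ⇒ the optimal estimator is the posterior mean.

4.294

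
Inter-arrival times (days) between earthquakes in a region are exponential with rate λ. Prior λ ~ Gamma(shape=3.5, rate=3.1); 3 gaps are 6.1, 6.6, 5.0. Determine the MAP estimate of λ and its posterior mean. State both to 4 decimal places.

Σ times = 17.7. Posterior: Gamma(shape = 3.5+3 = 6.5, rate = 3.1+17.7 = 20.8).
Mode = (α−1)/β = 5.5/20.8 = 0.2644.
Mean = α/β = 6.5/20.8 = 0.3125.
The mean is pulled above the mode by the posterior's right skew.

MAP = 0.2644; posterior mean = 0.3125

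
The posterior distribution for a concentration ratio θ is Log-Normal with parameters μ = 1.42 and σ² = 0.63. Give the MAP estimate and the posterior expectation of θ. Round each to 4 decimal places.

MAP estimate = 2.2034, posterior expectation = 5.6689

Mode = exp(μ − σ²) = exp(0.79) = 2.2034.
Mean = exp(μ + σ²/2) = exp(1.735) = 5.6689.
Right-skewed posterior ⇒ mode < mean.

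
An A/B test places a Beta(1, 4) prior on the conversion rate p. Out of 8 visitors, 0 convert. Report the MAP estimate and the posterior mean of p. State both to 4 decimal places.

MAP estimate = 0.0000, posterior mean = 0.0769

Posterior: Beta(1+0, 4+8) = Beta(1, 12).
Since α = 1 ≤ 1 and β > 1, the Beta density is monotone decreasing on [0,1]; the mode is at 0.
Mean = 1/(1+12) = 0.0769.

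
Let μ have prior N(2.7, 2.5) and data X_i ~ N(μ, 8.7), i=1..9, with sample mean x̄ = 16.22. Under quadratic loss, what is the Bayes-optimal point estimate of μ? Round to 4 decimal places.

12.4500

Posterior for μ is Normal. Precision-weighted mean: (1/2.5·2.7 + 9/8.7·16.22) / (1/2.5 + 9/8.7) = 12.4500.
A Normal posterior is symmetric, so mode = mean.
Quadratic loss ⇒ the optimal estimator is the posterior mean.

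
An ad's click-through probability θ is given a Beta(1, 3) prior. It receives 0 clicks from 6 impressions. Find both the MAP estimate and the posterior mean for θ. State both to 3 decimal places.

Posterior: Beta(1+0, 3+6) = Beta(1, 9).
Since α = 1 ≤ 1 and β > 1, the Beta density is monotone decreasing on [0,1]; the mode is at 0.
Mean = 1/(1+9) = 0.100.

MAP: 0.000. Posterior mean: 0.100.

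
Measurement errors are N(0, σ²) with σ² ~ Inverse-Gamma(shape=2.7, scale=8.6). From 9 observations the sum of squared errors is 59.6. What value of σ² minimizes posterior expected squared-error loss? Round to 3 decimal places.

Posterior: Inverse-Gamma(shape = 2.7+9/2 = 7.2, scale = 8.6+59.6/2 = 38.4).
Mode = β/(α+1) = 38.4/8.2 = 4.683.
Mean = β/(α−1) = 38.4/6.2 = 6.194.
Squared-error loss ⇒ the optimal estimator is the posterior mean.

6.194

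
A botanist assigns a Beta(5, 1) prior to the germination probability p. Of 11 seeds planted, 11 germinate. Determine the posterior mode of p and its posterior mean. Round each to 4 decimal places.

MAP: 1.0000. Posterior mean: 0.9412.

Posterior: Beta(5+11, 1+0) = Beta(16, 1).
Since β = 1 ≤ 1 and α > 1, the Beta density is monotone increasing on [0,1]; the mode is at 1.
Mean = 16/(16+1) = 0.9412.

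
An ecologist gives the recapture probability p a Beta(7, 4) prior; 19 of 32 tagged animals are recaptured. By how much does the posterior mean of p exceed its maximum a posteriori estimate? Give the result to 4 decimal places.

Posterior: Beta(7+19, 4+13) = Beta(26, 17).
Mode = (26−1)/(26+17−2) = 25/41 = 0.6098.
Mean = 26/(26+17) = 26/43 = 0.6047.
Difference = 0.6047 − 0.6098 = -0.0051.

-0.0051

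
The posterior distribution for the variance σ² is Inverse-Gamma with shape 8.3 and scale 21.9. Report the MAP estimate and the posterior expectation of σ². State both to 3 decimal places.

MAP = 2.355; posterior mean = 3.000

Mode = β/(α+1) = 21.9/9.3 = 2.355.
Mean = β/(α−1) = 21.9/7.3 = 3.000.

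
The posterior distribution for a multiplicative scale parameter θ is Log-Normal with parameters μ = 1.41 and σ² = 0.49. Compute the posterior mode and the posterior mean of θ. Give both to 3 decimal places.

MAP = 2.509; posterior mean = 5.233

Mode = exp(μ − σ²) = exp(0.92) = 2.509.
Mean = exp(μ + σ²/2) = exp(1.655) = 5.233.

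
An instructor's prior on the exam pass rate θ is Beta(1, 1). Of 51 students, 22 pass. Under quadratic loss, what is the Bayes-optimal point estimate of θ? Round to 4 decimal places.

Posterior: Beta(1+22, 1+29) = Beta(23, 30).
Mode = (23−1)/(23+30−2) = 22/51 = 0.4314.
With a flat prior the MAP equals the MLE, 22/51.
Mean = 23/(23+30) = 23/53 = 0.4340.
Quadratic loss ⇒ the optimal estimator is the posterior mean.

0.4340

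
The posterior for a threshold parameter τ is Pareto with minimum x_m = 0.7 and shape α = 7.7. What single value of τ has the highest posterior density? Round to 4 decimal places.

0.7000

The Pareto density is strictly decreasing on [x_m, ∞), so the mode is x_m = 0.7000.
Mean = α·x_m/(α−1) = 7.7·0.7/6.7 = 0.8045.
This is the posterior mode — the MAP estimate.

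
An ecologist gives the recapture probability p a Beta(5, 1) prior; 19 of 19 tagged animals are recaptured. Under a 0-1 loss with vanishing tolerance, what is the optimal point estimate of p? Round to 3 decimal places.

1.000

Posterior: Beta(5+19, 1+0) = Beta(24, 1).
Since β = 1 ≤ 1 and α > 1, the Beta density is monotone increasing on [0,1]; the mode is at 1.
Mean = 24/(24+1) = 0.960.
This is the posterior mode — the MAP estimate.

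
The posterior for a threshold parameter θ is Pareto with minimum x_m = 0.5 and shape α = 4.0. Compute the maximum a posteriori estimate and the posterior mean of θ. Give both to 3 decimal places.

The Pareto density is strictly decreasing on [x_m, ∞), so the mode is x_m = 0.500.
Mean = α·x_m/(α−1) = 4.0·0.5/3.0 = 0.667.

MAP: 0.500. Posterior mean: 0.667.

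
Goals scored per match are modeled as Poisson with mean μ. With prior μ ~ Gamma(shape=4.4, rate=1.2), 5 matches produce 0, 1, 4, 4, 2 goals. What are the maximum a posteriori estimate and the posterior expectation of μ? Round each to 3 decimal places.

μ_MAP = 2.323, E[μ|data] = 2.484

Σ counts = 11. Posterior: Gamma(shape = 4.4+11 = 15.4, rate = 1.2+5 = 6.2).
Mode = (α−1)/β = 14.4/6.2 = 2.323.
Mean = α/β = 15.4/6.2 = 2.484.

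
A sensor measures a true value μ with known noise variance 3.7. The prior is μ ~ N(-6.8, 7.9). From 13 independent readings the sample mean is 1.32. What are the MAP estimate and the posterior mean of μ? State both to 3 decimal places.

MAP = 1.038; posterior mean = 1.038

Posterior for μ is Normal. Precision-weighted mean: (1/7.9·-6.8 + 13/3.7·1.32) / (1/7.9 + 13/3.7) = 1.038.
A Normal posterior is symmetric, so mode = mean.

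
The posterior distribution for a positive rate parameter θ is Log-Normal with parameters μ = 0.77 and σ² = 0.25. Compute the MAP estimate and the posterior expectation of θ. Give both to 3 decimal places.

θ_MAP = 1.682, E[θ|data] = 2.447

Mode = exp(μ − σ²) = exp(0.52) = 1.682.
Mean = exp(μ + σ²/2) = exp(0.895) = 2.447.
The posterior is right-skewed, so the mean exceeds the mode.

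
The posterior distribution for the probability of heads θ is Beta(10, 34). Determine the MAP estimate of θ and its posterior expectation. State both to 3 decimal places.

MAP: 0.214. Posterior mean: 0.227.

Mode = (10−1)/(10+34−2) = 9/42 = 0.214.
Mean = 10/(10+34) = 10/44 = 0.227.
The mean is pulled above the mode by the posterior's right skew.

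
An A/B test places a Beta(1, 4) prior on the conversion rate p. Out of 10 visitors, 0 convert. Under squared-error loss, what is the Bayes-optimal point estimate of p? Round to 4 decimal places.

Posterior: Beta(1+0, 4+10) = Beta(1, 14).
Since α = 1 ≤ 1 and β > 1, the Beta density is monotone decreasing on [0,1]; the mode is at 0.
Mean = 1/(1+14) = 0.0667.
Squared-error loss ⇒ the optimal estimator is the posterior mean.

0.0667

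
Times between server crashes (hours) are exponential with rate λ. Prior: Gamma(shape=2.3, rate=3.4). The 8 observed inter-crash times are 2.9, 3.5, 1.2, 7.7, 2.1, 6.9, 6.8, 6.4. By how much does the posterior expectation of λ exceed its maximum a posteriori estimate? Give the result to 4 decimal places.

Σ times = 37.5. Posterior: Gamma(shape = 2.3+8 = 10.3, rate = 3.4+37.5 = 40.9).
Mode = (α−1)/β = 9.3/40.9 = 0.2274.
Mean = α/β = 10.3/40.9 = 0.2518.
Difference = 0.2518 − 0.2274 = 0.0244.

0.0244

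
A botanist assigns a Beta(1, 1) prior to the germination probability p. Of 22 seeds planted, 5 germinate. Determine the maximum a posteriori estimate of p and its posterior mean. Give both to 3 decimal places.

Posterior: Beta(1+5, 1+17) = Beta(6, 18).
Mode = (6−1)/(6+18−2) = 5/22 = 0.227.
With a flat prior the MAP equals the MLE, 5/22.
Mean = 6/(6+18) = 6/24 = 0.250.

MAP: 0.227. Posterior mean: 0.250.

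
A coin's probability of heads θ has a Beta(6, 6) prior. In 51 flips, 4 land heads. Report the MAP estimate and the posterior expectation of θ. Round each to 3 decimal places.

MAP estimate = 0.148, posterior expectation = 0.159

Posterior: Beta(6+4, 6+47) = Beta(10, 53).
Mode = (10−1)/(10+53−2) = 9/61 = 0.148.
Mean = 10/(10+53) = 10/63 = 0.159.
The mean is pulled above the mode by the posterior's right skew.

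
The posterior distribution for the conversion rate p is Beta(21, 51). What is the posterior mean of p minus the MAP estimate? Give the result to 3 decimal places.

0.006

Mode = (21−1)/(21+51−2) = 20/70 = 0.286.
Mean = 21/(21+51) = 21/72 = 0.292.
Difference = 0.292 − 0.286 = 0.006.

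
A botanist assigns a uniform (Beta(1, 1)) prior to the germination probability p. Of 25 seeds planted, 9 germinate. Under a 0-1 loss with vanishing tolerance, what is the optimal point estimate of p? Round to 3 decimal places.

Posterior: Beta(1+9, 1+16) = Beta(10, 17).
Mode = (10−1)/(10+17−2) = 9/25 = 0.360.
With a flat prior the MAP equals the MLE, 9/25.
Mean = 10/(10+17) = 10/27 = 0.370.
This is the posterior mode — the MAP estimate.

0.360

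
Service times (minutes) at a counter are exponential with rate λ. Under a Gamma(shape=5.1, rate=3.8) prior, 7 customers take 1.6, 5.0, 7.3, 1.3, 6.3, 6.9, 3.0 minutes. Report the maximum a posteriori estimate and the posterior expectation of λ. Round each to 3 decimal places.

Σ times = 31.4. Posterior: Gamma(shape = 5.1+7 = 12.1, rate = 3.8+31.4 = 35.2).
Mode = (α−1)/β = 11.1/35.2 = 0.315.
Mean = α/β = 12.1/35.2 = 0.344.
The mean is pulled above the mode by the posterior's right skew.

maximum a posteriori estimate = 0.315, posterior expectation = 0.344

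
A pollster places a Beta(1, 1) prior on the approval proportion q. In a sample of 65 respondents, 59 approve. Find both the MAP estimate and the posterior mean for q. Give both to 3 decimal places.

MAP = 0.908, posterior mean = 0.896

Posterior: Beta(1+59, 1+6) = Beta(60, 7).
Mode = (60−1)/(60+7−2) = 59/65 = 0.908.
With a flat prior the MAP equals the MLE, 59/65.
Mean = 60/(60+7) = 60/67 = 0.896.
The mean is pulled below the mode by the posterior's left skew.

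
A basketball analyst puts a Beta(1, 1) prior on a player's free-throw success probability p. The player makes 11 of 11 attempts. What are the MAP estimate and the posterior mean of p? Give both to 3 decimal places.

MAP estimate = 1.000, posterior mean = 0.923

Posterior: Beta(1+11, 1+0) = Beta(12, 1).
Since β = 1 ≤ 1 and α > 1, the Beta density is monotone increasing on [0,1]; the mode is at 1.
Mean = 12/(12+1) = 0.923.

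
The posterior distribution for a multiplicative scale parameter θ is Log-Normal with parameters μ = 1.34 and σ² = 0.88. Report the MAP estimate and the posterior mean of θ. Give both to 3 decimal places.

θ_MAP = 1.584, E[θ|data] = 5.930

Mode = exp(μ − σ²) = exp(0.46) = 1.584.
Mean = exp(μ + σ²/2) = exp(1.780) = 5.930.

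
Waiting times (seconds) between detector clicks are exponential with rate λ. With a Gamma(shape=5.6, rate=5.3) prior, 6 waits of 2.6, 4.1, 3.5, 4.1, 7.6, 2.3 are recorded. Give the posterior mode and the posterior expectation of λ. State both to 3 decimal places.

Σ times = 24.2. Posterior: Gamma(shape = 5.6+6 = 11.6, rate = 5.3+24.2 = 29.5).
Mode = (α−1)/β = 10.6/29.5 = 0.359.
Mean = α/β = 11.6/29.5 = 0.393.
Right-skewed posterior ⇒ mode < mean.

posterior mode = 0.359, posterior expectation = 0.393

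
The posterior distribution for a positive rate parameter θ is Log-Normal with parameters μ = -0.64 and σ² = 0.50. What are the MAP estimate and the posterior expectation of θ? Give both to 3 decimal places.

MAP = 0.320, posterior mean = 0.677

Mode = exp(μ − σ²) = exp(-1.14) = 0.320.
Mean = exp(μ + σ²/2) = exp(-0.390) = 0.677.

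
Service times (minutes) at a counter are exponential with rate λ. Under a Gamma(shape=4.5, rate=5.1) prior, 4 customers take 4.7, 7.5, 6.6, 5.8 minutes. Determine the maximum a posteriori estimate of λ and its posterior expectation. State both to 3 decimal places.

Σ times = 24.6. Posterior: Gamma(shape = 4.5+4 = 8.5, rate = 5.1+24.6 = 29.7).
Mode = (α−1)/β = 7.5/29.7 = 0.253.
Mean = α/β = 8.5/29.7 = 0.286.

MAP: 0.253. Posterior mean: 0.286.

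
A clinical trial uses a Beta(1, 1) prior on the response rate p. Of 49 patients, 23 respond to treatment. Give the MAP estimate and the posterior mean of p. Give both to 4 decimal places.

MAP estimate = 0.4694, posterior mean = 0.4706

Posterior: Beta(1+23, 1+26) = Beta(24, 27).
Mode = (24−1)/(24+27−2) = 23/49 = 0.4694.
Mean = 24/(24+27) = 24/51 = 0.4706.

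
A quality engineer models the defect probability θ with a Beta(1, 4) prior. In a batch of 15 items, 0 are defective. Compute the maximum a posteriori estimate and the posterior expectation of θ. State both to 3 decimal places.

MAP = 0.000; posterior mean = 0.050

Posterior: Beta(1+0, 4+15) = Beta(1, 19).
Since α = 1 ≤ 1 and β > 1, the Beta density is monotone decreasing on [0,1]; the mode is at 0.
Mean = 1/(1+19) = 0.050.
The posterior is right-skewed, so the mean exceeds the mode.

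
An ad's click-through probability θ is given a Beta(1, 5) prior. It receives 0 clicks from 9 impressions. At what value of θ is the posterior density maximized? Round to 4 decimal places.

0.0000

Posterior: Beta(1+0, 5+9) = Beta(1, 14).
Since α = 1 ≤ 1 and β > 1, the Beta density is monotone decreasing on [0,1]; the mode is at 0.
Mean = 1/(1+14) = 0.0667.
This is the posterior mode — the MAP estimate.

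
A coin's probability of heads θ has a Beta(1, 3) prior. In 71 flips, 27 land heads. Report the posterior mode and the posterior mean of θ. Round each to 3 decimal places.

Posterior: Beta(1+27, 3+44) = Beta(28, 47).
Mode = (28−1)/(28+47−2) = 27/73 = 0.370.
Mean = 28/(28+47) = 28/75 = 0.373.
Mean > mode: the posterior has a right tail.

posterior mode = 0.370, posterior mean = 0.373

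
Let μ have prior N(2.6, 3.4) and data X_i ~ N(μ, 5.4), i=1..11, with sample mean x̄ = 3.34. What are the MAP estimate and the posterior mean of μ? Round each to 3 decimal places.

μ_MAP = 3.247, E[μ|data] = 3.247

Posterior for μ is Normal. Precision-weighted mean: (1/3.4·2.6 + 11/5.4·3.34) / (1/3.4 + 11/5.4) = 3.247.
A Normal posterior is symmetric, so mode = mean.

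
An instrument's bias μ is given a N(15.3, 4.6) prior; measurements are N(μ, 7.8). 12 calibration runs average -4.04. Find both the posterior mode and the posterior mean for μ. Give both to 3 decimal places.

Posterior for μ is Normal. Precision-weighted mean: (1/4.6·15.3 + 12/7.8·-4.04) / (1/4.6 + 12/7.8) = -1.646.
A Normal posterior is symmetric, so mode = mean.

posterior mode = -1.646, posterior mean = -1.646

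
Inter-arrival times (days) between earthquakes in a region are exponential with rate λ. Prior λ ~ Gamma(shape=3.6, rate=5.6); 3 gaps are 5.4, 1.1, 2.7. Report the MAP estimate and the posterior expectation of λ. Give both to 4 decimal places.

MAP: 0.3784. Posterior mean: 0.4459.

Σ times = 9.2. Posterior: Gamma(shape = 3.6+3 = 6.6, rate = 5.6+9.2 = 14.8).
Mode = (α−1)/β = 5.6/14.8 = 0.3784.
Mean = α/β = 6.6/14.8 = 0.4459.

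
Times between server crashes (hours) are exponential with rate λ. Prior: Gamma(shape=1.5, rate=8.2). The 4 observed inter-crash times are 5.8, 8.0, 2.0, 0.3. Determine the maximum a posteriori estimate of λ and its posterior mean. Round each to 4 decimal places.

MAP = 0.1852, posterior mean = 0.2263

Σ times = 16.1. Posterior: Gamma(shape = 1.5+4 = 5.5, rate = 8.2+16.1 = 24.3).
Mode = (α−1)/β = 4.5/24.3 = 0.1852.
Mean = α/β = 5.5/24.3 = 0.2263.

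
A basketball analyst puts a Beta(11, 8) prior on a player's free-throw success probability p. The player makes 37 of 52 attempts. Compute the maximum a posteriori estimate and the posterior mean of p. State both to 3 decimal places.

MAP = 0.681; posterior mean = 0.676

Posterior: Beta(11+37, 8+15) = Beta(48, 23).
Mode = (48−1)/(48+23−2) = 47/69 = 0.681.
Mean = 48/(48+23) = 48/71 = 0.676.
Left-skewed posterior ⇒ mean < mode.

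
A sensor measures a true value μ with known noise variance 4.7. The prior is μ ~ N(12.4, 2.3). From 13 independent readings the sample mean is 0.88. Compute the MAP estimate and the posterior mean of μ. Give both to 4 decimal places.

MAP estimate = 2.4449, posterior mean = 2.4449

Posterior for μ is Normal. Precision-weighted mean: (1/2.3·12.4 + 13/4.7·0.88) / (1/2.3 + 13/4.7) = 2.4449.
A Normal posterior is symmetric, so mode = mean.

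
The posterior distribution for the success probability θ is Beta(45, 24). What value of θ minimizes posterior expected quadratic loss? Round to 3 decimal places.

0.652

Mode = (45−1)/(45+24−2) = 44/67 = 0.657.
Mean = 45/(45+24) = 45/69 = 0.652.
Quadratic loss ⇒ the optimal estimator is the posterior mean.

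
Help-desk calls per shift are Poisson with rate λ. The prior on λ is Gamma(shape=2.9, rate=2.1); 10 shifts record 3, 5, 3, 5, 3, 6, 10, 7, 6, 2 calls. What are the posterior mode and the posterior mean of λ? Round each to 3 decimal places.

MAP = 4.289; posterior mean = 4.372

Σ counts = 50. Posterior: Gamma(shape = 2.9+50 = 52.9, rate = 2.1+10 = 12.1).
Mode = (α−1)/β = 51.9/12.1 = 4.289.
Mean = α/β = 52.9/12.1 = 4.372.
Mean > mode: the posterior has a right tail.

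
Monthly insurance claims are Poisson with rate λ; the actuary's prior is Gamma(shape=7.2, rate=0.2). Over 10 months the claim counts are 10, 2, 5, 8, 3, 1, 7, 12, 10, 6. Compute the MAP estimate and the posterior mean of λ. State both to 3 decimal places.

Σ counts = 64. Posterior: Gamma(shape = 7.2+64 = 71.2, rate = 0.2+10 = 10.2).
Mode = (α−1)/β = 70.2/10.2 = 6.882.
Mean = α/β = 71.2/10.2 = 6.980.
Right-skewed posterior ⇒ mode < mean.

MAP estimate = 6.882, posterior mean = 6.980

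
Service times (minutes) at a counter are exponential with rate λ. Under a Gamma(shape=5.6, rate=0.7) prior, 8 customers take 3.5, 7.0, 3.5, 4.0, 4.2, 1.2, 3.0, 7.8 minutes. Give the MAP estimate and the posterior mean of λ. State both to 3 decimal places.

λ_MAP = 0.361, E[λ|data] = 0.390

Σ times = 34.2. Posterior: Gamma(shape = 5.6+8 = 13.6, rate = 0.7+34.2 = 34.9).
Mode = (α−1)/β = 12.6/34.9 = 0.361.
Mean = α/β = 13.6/34.9 = 0.390.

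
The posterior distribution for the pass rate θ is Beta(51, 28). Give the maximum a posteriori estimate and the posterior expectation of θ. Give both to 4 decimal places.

maximum a posteriori estimate = 0.6494, posterior expectation = 0.6456

Mode = (51−1)/(51+28−2) = 50/77 = 0.6494.
Mean = 51/(51+28) = 51/79 = 0.6456.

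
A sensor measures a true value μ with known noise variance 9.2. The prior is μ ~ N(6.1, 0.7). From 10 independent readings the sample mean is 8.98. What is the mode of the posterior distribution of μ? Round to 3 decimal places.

7.344

Posterior for μ is Normal. Precision-weighted mean: (1/0.7·6.1 + 10/9.2·8.98) / (1/0.7 + 10/9.2) = 7.344.
A Normal posterior is symmetric, so mode = mean.
This is the posterior mode — the MAP estimate.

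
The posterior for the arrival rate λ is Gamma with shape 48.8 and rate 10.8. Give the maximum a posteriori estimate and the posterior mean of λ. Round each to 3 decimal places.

λ_MAP = 4.426, E[λ|data] = 4.519

Mode = (α−1)/β = 47.8/10.8 = 4.426.
Mean = α/β = 48.8/10.8 = 4.519.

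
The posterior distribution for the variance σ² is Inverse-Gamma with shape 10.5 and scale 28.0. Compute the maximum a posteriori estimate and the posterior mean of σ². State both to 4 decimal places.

Mode = β/(α+1) = 28.0/11.5 = 2.4348.
Mean = β/(α−1) = 28.0/9.5 = 2.9474.
The posterior is right-skewed, so the mean exceeds the mode.

maximum a posteriori estimate = 2.4348, posterior mean = 2.9474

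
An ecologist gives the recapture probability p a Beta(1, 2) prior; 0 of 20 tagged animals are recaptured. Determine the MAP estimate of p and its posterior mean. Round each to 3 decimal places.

Posterior: Beta(1+0, 2+20) = Beta(1, 22).
Since α = 1 ≤ 1 and β > 1, the Beta density is monotone decreasing on [0,1]; the mode is at 0.
Mean = 1/(1+22) = 0.043.
The posterior is right-skewed, so the mean exceeds the mode.

MAP estimate = 0.000, posterior mean = 0.043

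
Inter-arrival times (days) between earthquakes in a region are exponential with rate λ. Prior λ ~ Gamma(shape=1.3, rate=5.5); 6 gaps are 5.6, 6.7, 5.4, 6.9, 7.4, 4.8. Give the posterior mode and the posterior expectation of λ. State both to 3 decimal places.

Σ times = 36.8. Posterior: Gamma(shape = 1.3+6 = 7.3, rate = 5.5+36.8 = 42.3).
Mode = (α−1)/β = 6.3/42.3 = 0.149.
Mean = α/β = 7.3/42.3 = 0.173.

MAP = 0.149, posterior mean = 0.173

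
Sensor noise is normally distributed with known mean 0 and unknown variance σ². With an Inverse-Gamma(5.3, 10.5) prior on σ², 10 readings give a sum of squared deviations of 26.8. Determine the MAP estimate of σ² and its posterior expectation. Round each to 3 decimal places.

MAP: 2.115. Posterior mean: 2.570.

Posterior: Inverse-Gamma(shape = 5.3+10/2 = 10.3, scale = 10.5+26.8/2 = 23.9).
Mode = β/(α+1) = 23.9/11.3 = 2.115.
Mean = β/(α−1) = 23.9/9.3 = 2.570.
Mean > mode: the posterior has a right tail.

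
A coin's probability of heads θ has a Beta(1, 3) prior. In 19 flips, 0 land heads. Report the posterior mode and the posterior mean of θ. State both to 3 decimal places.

θ_MAP = 0.000, E[θ|data] = 0.043

Posterior: Beta(1+0, 3+19) = Beta(1, 22).
Since α = 1 ≤ 1 and β > 1, the Beta density is monotone decreasing on [0,1]; the mode is at 0.
Mean = 1/(1+22) = 0.043.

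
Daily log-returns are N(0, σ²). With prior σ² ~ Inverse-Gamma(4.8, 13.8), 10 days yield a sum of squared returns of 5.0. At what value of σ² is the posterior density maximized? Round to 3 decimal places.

Posterior: Inverse-Gamma(shape = 4.8+10/2 = 9.8, scale = 13.8+5.0/2 = 16.3).
Mode = β/(α+1) = 16.3/10.8 = 1.509.
Mean = β/(α−1) = 16.3/8.8 = 1.852.
This is the posterior mode — the MAP estimate.

1.509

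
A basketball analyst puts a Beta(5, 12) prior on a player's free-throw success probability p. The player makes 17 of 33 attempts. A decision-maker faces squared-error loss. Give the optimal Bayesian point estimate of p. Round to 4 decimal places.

0.4400

Posterior: Beta(5+17, 12+16) = Beta(22, 28).
Mode = (22−1)/(22+28−2) = 21/48 = 0.4375.
Mean = 22/(22+28) = 22/50 = 0.4400.
Squared-error loss ⇒ the optimal estimator is the posterior mean.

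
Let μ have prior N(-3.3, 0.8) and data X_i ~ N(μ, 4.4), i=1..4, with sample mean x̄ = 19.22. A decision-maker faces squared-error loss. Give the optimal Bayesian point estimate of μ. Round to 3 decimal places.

6.182

Posterior for μ is Normal. Precision-weighted mean: (1/0.8·-3.3 + 4/4.4·19.22) / (1/0.8 + 4/4.4) = 6.182.
A Normal posterior is symmetric, so mode = mean.
Squared-error loss ⇒ the optimal estimator is the posterior mean.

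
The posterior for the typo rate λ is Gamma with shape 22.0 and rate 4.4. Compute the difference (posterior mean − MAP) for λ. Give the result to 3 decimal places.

Mode = (α−1)/β = 21.0/4.4 = 4.773.
Mean = α/β = 22.0/4.4 = 5.000.
Difference = 5.000 − 4.773 = 0.227.

0.227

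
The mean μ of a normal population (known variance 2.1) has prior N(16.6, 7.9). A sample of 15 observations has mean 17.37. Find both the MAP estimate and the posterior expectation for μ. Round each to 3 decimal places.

MAP estimate = 17.357, posterior expectation = 17.357

Posterior for μ is Normal. Precision-weighted mean: (1/7.9·16.6 + 15/2.1·17.37) / (1/7.9 + 15/2.1) = 17.357.
A Normal posterior is symmetric, so mode = mean.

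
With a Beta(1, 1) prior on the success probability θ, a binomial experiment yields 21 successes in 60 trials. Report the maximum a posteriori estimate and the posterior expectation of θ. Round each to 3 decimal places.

Posterior: Beta(1+21, 1+39) = Beta(22, 40).
Mode = (22−1)/(22+40−2) = 21/60 = 0.350.
With a flat prior the MAP equals the MLE, 21/60.
Mean = 22/(22+40) = 22/62 = 0.355.

MAP: 0.350. Posterior mean: 0.355.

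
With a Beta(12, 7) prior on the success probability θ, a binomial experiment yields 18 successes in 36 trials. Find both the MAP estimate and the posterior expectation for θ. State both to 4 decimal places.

MAP = 0.5472, posterior mean = 0.5455

Posterior: Beta(12+18, 7+18) = Beta(30, 25).
Mode = (30−1)/(30+25−2) = 29/53 = 0.5472.
Mean = 30/(30+25) = 30/55 = 0.5455.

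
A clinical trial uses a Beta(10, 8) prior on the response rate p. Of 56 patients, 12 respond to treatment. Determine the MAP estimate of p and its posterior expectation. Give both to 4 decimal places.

Posterior: Beta(10+12, 8+44) = Beta(22, 52).
Mode = (22−1)/(22+52−2) = 21/72 = 0.2917.
Mean = 22/(22+52) = 22/74 = 0.2973.
Mean > mode: the posterior has a right tail.

MAP = 0.2917, posterior mean = 0.2973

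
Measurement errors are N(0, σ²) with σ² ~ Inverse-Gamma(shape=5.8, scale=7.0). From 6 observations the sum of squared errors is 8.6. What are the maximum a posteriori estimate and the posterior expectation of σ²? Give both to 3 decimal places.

MAP = 1.153, posterior mean = 1.449

Posterior: Inverse-Gamma(shape = 5.8+6/2 = 8.8, scale = 7.0+8.6/2 = 11.3).
Mode = β/(α+1) = 11.3/9.8 = 1.153.
Mean = β/(α−1) = 11.3/7.8 = 1.449.
The mean is pulled above the mode by the posterior's right skew.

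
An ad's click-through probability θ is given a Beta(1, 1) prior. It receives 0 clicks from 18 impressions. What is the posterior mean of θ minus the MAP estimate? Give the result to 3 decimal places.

0.050

Posterior: Beta(1+0, 1+18) = Beta(1, 19).
Since α = 1 ≤ 1 and β > 1, the Beta density is monotone decreasing on [0,1]; the mode is at 0.
Mean = 1/(1+19) = 0.050.
Difference = 0.050 − 0.000 = 0.050.
Mean > mode: the posterior has a right tail.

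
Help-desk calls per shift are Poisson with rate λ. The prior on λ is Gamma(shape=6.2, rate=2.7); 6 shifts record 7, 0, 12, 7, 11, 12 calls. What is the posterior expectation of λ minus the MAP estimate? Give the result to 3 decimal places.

Σ counts = 49. Posterior: Gamma(shape = 6.2+49 = 55.2, rate = 2.7+6 = 8.7).
Mode = (α−1)/β = 54.2/8.7 = 6.230.
Mean = α/β = 55.2/8.7 = 6.345.
Difference = 6.345 − 6.230 = 0.115.

0.115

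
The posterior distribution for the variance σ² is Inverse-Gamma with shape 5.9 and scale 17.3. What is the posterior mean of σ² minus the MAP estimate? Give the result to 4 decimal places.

1.0234

Mode = β/(α+1) = 17.3/6.9 = 2.5072.
Mean = β/(α−1) = 17.3/4.9 = 3.5306.
Difference = 3.5306 − 2.5072 = 1.0234.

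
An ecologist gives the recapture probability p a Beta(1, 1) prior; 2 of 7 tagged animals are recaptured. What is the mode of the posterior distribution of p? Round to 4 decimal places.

0.2857

Posterior: Beta(1+2, 1+5) = Beta(3, 6).
Mode = (3−1)/(3+6−2) = 2/7 = 0.2857.
Mean = 3/(3+6) = 3/9 = 0.3333.
This is the posterior mode — the MAP estimate.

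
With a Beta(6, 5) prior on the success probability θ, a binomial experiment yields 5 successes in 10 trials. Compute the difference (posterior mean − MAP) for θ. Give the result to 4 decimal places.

-0.0025

Posterior: Beta(6+5, 5+5) = Beta(11, 10).
Mode = (11−1)/(11+10−2) = 10/19 = 0.5263.
Mean = 11/(11+10) = 11/21 = 0.5238.
Difference = 0.5238 − 0.5263 = -0.0025.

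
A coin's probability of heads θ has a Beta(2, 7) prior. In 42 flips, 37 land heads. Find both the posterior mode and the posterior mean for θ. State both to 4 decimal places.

MAP = 0.7755, posterior mean = 0.7647

Posterior: Beta(2+37, 7+5) = Beta(39, 12).
Mode = (39−1)/(39+12−2) = 38/49 = 0.7755.
Mean = 39/(39+12) = 39/51 = 0.7647.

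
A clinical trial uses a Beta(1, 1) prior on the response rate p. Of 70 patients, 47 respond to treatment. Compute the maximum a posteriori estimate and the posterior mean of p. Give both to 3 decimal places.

Posterior: Beta(1+47, 1+23) = Beta(48, 24).
Mode = (48−1)/(48+24−2) = 47/70 = 0.671.
With a flat prior the MAP equals the MLE, 47/70.
Mean = 48/(48+24) = 48/72 = 0.667.
The posterior is left-skewed, so the mode exceeds the mean.

maximum a posteriori estimate = 0.671, posterior mean = 0.667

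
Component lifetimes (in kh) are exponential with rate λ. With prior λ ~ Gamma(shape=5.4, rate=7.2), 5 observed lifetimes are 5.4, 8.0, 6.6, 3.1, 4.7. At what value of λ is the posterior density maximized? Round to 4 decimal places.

Σ times = 27.8. Posterior: Gamma(shape = 5.4+5 = 10.4, rate = 7.2+27.8 = 35.0).
Mode = (α−1)/β = 9.4/35.0 = 0.2686.
Mean = α/β = 10.4/35.0 = 0.2971.
This is the posterior mode — the MAP estimate.

0.2686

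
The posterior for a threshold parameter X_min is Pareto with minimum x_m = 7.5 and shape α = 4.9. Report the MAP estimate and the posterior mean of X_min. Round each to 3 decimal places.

The Pareto density is strictly decreasing on [x_m, ∞), so the mode is x_m = 7.500.
Mean = α·x_m/(α−1) = 4.9·7.5/3.9 = 9.423.
The mean is pulled above the mode by the posterior's right skew.

MAP = 7.500, posterior mean = 9.423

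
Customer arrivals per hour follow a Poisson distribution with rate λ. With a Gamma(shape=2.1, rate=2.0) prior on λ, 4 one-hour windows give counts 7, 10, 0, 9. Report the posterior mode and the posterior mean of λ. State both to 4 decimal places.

Σ counts = 26. Posterior: Gamma(shape = 2.1+26 = 28.1, rate = 2.0+4 = 6.0).
Mode = (α−1)/β = 27.1/6.0 = 4.5167.
Mean = α/β = 28.1/6.0 = 4.6833.

MAP: 4.5167. Posterior mean: 4.6833.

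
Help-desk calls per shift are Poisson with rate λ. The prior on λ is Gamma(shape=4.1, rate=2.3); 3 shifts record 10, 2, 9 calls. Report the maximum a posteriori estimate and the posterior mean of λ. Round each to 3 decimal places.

Σ counts = 21. Posterior: Gamma(shape = 4.1+21 = 25.1, rate = 2.3+3 = 5.3).
Mode = (α−1)/β = 24.1/5.3 = 4.547.
Mean = α/β = 25.1/5.3 = 4.736.

λ_MAP = 4.547, E[λ|data] = 4.736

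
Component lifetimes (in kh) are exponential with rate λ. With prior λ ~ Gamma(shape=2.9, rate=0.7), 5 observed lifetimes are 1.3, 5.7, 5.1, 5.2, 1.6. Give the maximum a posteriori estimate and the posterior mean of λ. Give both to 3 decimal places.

MAP = 0.352; posterior mean = 0.403

Σ times = 18.9. Posterior: Gamma(shape = 2.9+5 = 7.9, rate = 0.7+18.9 = 19.6).
Mode = (α−1)/β = 6.9/19.6 = 0.352.
Mean = α/β = 7.9/19.6 = 0.403.
The mean is pulled above the mode by the posterior's right skew.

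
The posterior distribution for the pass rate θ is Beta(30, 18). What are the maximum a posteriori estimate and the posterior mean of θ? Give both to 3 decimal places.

θ_MAP = 0.630, E[θ|data] = 0.625

Mode = (30−1)/(30+18−2) = 29/46 = 0.630.
Mean = 30/(30+18) = 30/48 = 0.625.
The posterior is left-skewed, so the mode exceeds the mean.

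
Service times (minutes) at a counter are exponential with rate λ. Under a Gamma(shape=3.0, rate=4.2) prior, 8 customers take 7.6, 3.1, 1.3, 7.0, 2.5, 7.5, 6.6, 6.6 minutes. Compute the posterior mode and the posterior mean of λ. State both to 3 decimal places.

Σ times = 42.2. Posterior: Gamma(shape = 3.0+8 = 11.0, rate = 4.2+42.2 = 46.4).
Mode = (α−1)/β = 10.0/46.4 = 0.216.
Mean = α/β = 11.0/46.4 = 0.237.

λ_MAP = 0.216, E[λ|data] = 0.237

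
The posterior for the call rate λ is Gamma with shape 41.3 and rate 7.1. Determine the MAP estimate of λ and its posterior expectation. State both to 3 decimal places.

MAP: 5.676. Posterior mean: 5.817.

Mode = (α−1)/β = 40.3/7.1 = 5.676.
Mean = α/β = 41.3/7.1 = 5.817.
Right-skewed posterior ⇒ mode < mean.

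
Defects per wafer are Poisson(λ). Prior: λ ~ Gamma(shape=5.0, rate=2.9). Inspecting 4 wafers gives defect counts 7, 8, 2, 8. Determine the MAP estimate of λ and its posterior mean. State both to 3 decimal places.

Σ counts = 25. Posterior: Gamma(shape = 5.0+25 = 30.0, rate = 2.9+4 = 6.9).
Mode = (α−1)/β = 29.0/6.9 = 4.203.
Mean = α/β = 30.0/6.9 = 4.348.
The mean is pulled above the mode by the posterior's right skew.

MAP = 4.203; posterior mean = 4.348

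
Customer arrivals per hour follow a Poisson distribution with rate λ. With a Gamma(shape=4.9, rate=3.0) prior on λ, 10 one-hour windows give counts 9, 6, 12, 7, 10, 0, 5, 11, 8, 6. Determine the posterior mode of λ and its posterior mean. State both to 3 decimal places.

Σ counts = 74. Posterior: Gamma(shape = 4.9+74 = 78.9, rate = 3.0+10 = 13.0).
Mode = (α−1)/β = 77.9/13.0 = 5.992.
Mean = α/β = 78.9/13.0 = 6.069.
Right-skewed posterior ⇒ mode < mean.

MAP: 5.992. Posterior mean: 6.069.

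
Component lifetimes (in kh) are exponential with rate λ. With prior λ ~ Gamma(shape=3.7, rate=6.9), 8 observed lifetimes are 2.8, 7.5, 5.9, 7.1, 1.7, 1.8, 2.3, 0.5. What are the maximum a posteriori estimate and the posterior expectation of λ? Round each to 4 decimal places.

λ_MAP = 0.2932, E[λ|data] = 0.3205

Σ times = 29.6. Posterior: Gamma(shape = 3.7+8 = 11.7, rate = 6.9+29.6 = 36.5).
Mode = (α−1)/β = 10.7/36.5 = 0.2932.
Mean = α/β = 11.7/36.5 = 0.3205.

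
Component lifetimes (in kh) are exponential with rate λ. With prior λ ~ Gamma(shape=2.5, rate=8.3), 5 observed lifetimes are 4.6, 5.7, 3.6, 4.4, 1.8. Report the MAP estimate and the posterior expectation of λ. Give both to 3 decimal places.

MAP: 0.229. Posterior mean: 0.264.

Σ times = 20.1. Posterior: Gamma(shape = 2.5+5 = 7.5, rate = 8.3+20.1 = 28.4).
Mode = (α−1)/β = 6.5/28.4 = 0.229.
Mean = α/β = 7.5/28.4 = 0.264.
Mean > mode: the posterior has a right tail.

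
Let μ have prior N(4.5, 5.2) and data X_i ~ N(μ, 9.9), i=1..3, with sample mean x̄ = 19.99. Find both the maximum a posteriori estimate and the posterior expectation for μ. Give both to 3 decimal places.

Posterior for μ is Normal. Precision-weighted mean: (1/5.2·4.5 + 3/9.9·19.99) / (1/5.2 + 3/9.9) = 13.976.
A Normal posterior is symmetric, so mode = mean.

maximum a posteriori estimate = 13.976, posterior expectation = 13.976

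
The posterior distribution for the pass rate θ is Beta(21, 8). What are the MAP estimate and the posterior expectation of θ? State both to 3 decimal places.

MAP estimate = 0.741, posterior expectation = 0.724

Mode = (21−1)/(21+8−2) = 20/27 = 0.741.
Mean = 21/(21+8) = 21/29 = 0.724.
The posterior is left-skewed, so the mode exceeds the mean.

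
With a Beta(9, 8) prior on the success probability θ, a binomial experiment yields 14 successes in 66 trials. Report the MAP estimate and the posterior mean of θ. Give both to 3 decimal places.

θ_MAP = 0.272, E[θ|data] = 0.277

Posterior: Beta(9+14, 8+52) = Beta(23, 60).
Mode = (23−1)/(23+60−2) = 22/81 = 0.272.
Mean = 23/(23+60) = 23/83 = 0.277.
The mean is pulled above the mode by the posterior's right skew.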